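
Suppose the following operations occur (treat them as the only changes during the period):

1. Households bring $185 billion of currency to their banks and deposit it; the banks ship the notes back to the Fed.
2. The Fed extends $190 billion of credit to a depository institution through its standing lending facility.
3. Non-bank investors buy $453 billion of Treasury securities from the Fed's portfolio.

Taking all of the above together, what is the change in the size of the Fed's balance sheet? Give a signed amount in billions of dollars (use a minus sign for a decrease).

Currency deposit $185 billion: only the composition of liabilities changes → 0.
Discount-window loan $190 billion: a Fed asset is acquired → +$190B.
Asset sale (to non-banks) $453 billion: a Fed asset is shed → −$453B.
Net: 0 + 190 − 453 = -$263 billion.

-$263 billion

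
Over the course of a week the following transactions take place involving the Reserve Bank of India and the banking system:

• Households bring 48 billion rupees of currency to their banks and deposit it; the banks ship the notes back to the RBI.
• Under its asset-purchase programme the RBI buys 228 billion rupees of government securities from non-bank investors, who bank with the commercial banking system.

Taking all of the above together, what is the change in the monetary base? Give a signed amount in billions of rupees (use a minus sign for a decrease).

Currency deposit 48 billion rupees: just a shift between currency and reserves — both are base money → 0.
Asset purchase (from non-banks) 228 billion rupees: RBI balance sheet expands → +228B.
Net: 0 + 228 = +228 billion.

+228 billion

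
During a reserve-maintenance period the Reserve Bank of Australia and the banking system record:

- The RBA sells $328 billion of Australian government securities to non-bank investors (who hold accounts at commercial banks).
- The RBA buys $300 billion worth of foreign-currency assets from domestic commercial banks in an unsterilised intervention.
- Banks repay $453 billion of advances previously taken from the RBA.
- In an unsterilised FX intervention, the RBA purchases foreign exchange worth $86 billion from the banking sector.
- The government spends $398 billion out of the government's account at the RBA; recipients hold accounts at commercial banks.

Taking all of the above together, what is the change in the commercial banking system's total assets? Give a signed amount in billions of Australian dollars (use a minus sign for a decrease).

Asset sale (to non-banks) $328 billion: bank balance sheets shrink → −$328B.
FX purchase $300 billion: just an asset swap on bank balance sheets → 0.
Discount-window repayment $453 billion: bank balance sheets shrink → −$453B.
FX purchase $86 billion: just an asset swap on bank balance sheets → 0.
Government spending $398 billion: bank balance sheets expand → +$398B.
Net: −328 + 0 − 453 + 0 + 398 = -$383 billion.

-$383 billion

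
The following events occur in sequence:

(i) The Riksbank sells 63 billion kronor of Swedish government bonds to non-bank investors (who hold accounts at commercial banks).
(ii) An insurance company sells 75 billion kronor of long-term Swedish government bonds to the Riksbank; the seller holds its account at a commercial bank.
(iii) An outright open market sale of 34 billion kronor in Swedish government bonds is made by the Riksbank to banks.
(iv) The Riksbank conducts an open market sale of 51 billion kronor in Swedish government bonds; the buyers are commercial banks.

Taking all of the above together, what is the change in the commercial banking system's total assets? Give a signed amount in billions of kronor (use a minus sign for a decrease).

Riksbank balance sheet:
  Assets:      Securities −73B
  Liabilities: Bank reserves −73B
Commercial banking system:
  Assets:      Reserves at CB −73B, Securities +85B
  Liabilities: Checkable deposits +12B
Change in total bank assets = +12 billion.

+12 billion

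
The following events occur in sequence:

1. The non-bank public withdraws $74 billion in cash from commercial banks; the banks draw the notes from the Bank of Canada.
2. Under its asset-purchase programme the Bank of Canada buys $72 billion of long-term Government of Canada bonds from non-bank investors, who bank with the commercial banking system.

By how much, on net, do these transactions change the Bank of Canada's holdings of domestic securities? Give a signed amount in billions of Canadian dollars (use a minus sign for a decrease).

+$72 billion

Bank of Canada balance sheet:
  Assets:      Securities +$72B
  Liabilities: Bank reserves −$2B, Currency in circulation +$74B
So the change in the Bank of Canada's holdings of domestic securities is +$72 billion.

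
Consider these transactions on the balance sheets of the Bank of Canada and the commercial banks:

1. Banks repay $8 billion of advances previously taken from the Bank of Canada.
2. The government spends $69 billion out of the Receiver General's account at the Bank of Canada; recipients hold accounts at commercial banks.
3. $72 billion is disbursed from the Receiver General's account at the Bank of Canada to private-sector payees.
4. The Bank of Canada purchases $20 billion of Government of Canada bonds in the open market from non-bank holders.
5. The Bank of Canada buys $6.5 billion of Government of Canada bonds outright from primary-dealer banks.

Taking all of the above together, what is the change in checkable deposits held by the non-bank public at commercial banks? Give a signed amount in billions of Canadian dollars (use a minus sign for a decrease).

Bank of Canada balance sheet:
  Assets:      Securities +$26.5B, Loans to banks −$8B
  Liabilities: Bank reserves +$159.5B, Government deposits −$141B
Commercial banking system:
  Assets:      Reserves at CB +$159.5B, Securities −$6.5B
  Liabilities: Checkable deposits +$161B, Borrowings from CB −$8B
So the change in checkable deposits held by the non-bank public at commercial banks is +$161 billion.

+$161 billion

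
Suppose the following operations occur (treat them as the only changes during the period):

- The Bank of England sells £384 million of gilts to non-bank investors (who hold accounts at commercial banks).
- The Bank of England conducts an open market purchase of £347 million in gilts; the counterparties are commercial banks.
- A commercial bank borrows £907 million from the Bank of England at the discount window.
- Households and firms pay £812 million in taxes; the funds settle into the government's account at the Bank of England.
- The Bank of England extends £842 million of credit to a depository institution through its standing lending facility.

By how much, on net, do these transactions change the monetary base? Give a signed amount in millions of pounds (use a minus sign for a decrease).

+£900 million

Asset sale (to non-banks) £384 million: Bank of England balance sheet contracts → −£384M.
OMO purchase (from banks) £347 million: Bank of England balance sheet expands → +£347M.
Discount-window loan £907 million: Bank of England balance sheet expands → +£907M.
Government account inflow £812 million: reserves shift to a non-base liability → −£812M.
Discount-window loan £842 million: Bank of England balance sheet expands → +£842M.
Net: −384 + 347 + 907 − 812 + 842 = +£900 million.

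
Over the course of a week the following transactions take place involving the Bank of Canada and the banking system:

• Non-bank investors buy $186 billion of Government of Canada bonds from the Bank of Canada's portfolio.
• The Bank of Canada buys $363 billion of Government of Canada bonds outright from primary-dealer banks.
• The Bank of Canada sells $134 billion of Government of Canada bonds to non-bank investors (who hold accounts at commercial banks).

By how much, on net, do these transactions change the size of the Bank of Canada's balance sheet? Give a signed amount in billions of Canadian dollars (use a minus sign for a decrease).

+$43 billion

Bank of Canada balance sheet:
  Assets:      Securities +$43B
  Liabilities: Bank reserves +$43B
Change in total Bank of Canada assets = +$43 billion.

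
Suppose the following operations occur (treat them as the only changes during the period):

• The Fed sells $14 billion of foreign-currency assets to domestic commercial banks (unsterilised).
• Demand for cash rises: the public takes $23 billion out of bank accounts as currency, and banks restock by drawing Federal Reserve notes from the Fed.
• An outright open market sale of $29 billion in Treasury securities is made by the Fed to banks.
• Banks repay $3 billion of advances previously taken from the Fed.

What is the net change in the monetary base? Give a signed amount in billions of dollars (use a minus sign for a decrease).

-$46 billion

Fed balance sheet:
  Assets:      Securities −$29B, Loans to banks −$3B, Foreign assets −$14B
  Liabilities: Bank reserves −$69B, Currency in circulation +$23B
Commercial banking system:
  Assets:      Reserves at CB −$69B, Securities +$29B, Foreign assets +$14B
  Liabilities: Checkable deposits −$23B, Borrowings from CB −$3B
Monetary base = currency + reserves: +$23B + (−$69B) = -$46 billion.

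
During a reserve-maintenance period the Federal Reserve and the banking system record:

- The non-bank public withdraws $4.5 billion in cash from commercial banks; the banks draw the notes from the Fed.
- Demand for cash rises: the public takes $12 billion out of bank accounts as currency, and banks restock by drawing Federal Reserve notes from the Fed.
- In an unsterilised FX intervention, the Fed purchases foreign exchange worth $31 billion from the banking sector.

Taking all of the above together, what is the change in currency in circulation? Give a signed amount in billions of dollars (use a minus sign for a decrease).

+$16.5 billion

Currency withdrawal $4.5 billion: notes leave the central bank → +$4.5B.
Currency withdrawal $12 billion: notes leave the central bank → +$12B.
FX purchase $31 billion: no currency enters or leaves circulation → 0.
Net: 4.5 + 12 + 0 = +$16.5 billion.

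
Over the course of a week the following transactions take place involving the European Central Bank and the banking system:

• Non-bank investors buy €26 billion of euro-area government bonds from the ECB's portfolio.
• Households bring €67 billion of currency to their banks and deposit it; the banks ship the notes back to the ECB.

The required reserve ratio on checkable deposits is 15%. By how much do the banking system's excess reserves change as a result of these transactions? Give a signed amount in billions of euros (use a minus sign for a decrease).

Asset sale (to non-banks) €26 billion: reserves −€26B, deposits −€26B.
Currency deposit €67 billion: reserves +€67B, deposits +€67B.
Totals: Δreserves = +€41B, Δdeposits = +€41B.
Δrequired reserves = 15% × +€41B = +€6.15B.
Δexcess reserves = Δreserves − Δrequired = +€41B − (+€6.15B) = +€34.85 billion.

+€34.85 billion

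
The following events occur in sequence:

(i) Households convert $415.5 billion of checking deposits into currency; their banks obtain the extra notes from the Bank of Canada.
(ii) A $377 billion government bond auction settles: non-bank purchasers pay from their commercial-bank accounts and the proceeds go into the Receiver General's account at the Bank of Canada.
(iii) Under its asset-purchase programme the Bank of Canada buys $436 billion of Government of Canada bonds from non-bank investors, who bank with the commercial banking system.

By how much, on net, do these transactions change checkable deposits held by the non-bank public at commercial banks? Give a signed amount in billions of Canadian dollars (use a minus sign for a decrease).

Currency withdrawal $415.5 billion: non-bank counterparties' bank balances fall → −$415.5B.
Government account inflow $377 billion: non-bank counterparties' bank balances fall → −$377B.
Asset purchase (from non-banks) $436 billion: non-bank counterparties' bank balances rise → +$436B.
Net: −415.5 − 377 + 436 = -$356.5 billion.

-$356.5 billion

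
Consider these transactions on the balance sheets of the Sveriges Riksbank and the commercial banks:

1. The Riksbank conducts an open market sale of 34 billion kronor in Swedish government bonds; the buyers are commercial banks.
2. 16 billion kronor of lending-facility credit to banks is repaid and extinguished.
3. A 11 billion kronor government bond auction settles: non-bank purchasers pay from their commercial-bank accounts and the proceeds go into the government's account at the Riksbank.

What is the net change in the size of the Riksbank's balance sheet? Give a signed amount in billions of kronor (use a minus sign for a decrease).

Riksbank balance sheet:
  Assets:      Securities −34B, Loans to banks −16B
  Liabilities: Bank reserves −61B, Government deposits +11B
Commercial banking system:
  Assets:      Reserves at CB −61B, Securities +34B
  Liabilities: Checkable deposits −11B, Borrowings from CB −16B
Change in total Riksbank assets = -50 billion.

-50 billion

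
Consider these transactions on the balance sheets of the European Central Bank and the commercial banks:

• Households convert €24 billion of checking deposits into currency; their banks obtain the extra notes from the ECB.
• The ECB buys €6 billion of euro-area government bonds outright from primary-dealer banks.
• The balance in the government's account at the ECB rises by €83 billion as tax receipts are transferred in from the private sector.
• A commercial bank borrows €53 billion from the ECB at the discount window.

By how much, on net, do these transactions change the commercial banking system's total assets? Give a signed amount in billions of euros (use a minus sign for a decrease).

Currency withdrawal €24 billion: bank balance sheets shrink → −€24B.
OMO purchase (from banks) €6 billion: just an asset swap on bank balance sheets → 0.
Government account inflow €83 billion: bank balance sheets shrink → −€83B.
Discount-window loan €53 billion: bank balance sheets expand → +€53B.
Net: −24 + 0 − 83 + 53 = -€54 billion.

-€54 billion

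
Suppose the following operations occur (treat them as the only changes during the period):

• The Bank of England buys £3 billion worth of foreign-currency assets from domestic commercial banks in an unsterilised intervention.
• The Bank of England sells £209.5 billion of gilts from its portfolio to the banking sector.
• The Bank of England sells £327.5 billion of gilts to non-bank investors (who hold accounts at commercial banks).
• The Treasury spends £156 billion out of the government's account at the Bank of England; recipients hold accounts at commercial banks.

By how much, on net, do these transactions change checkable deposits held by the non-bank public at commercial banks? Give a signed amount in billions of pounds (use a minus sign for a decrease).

Bank of England balance sheet:
  Assets:      Securities −£537B, Foreign assets +£3B
  Liabilities: Bank reserves −£378B, Government deposits −£156B
Commercial banking system:
  Assets:      Reserves at CB −£378B, Securities +£209.5B, Foreign assets −£3B
  Liabilities: Checkable deposits −£171.5B
So the change in checkable deposits held by the non-bank public at commercial banks is -£171.5 billion.

-£171.5 billion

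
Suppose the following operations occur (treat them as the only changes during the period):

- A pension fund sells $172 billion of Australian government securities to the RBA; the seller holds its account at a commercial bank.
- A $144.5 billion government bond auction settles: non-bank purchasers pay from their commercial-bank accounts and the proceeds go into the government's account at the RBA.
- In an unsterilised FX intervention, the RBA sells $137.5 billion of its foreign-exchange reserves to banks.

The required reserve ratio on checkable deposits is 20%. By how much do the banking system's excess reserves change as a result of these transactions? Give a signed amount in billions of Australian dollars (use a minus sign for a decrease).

Asset purchase (from non-banks) $172 billion: reserves +$172B, deposits +$172B.
Government account inflow $144.5 billion: reserves −$144.5B, deposits −$144.5B.
FX sale $137.5 billion: reserves −$137.5B, deposits 0.
Totals: Δreserves = −$110B, Δdeposits = +$27.5B.
Δrequired reserves = 20% × +$27.5B = +$5.5B.
Δexcess reserves = Δreserves − Δrequired = −$110B − (+$5.5B) = -$115.5 billion.

-$115.5 billion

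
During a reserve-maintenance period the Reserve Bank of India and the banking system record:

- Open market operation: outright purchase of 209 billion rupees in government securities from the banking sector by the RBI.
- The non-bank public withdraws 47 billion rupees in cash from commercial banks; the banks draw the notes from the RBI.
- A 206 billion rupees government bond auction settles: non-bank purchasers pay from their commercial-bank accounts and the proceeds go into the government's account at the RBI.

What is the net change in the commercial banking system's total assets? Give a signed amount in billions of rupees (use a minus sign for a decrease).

-253 billion

RBI balance sheet:
  Assets:      Securities +209B
  Liabilities: Bank reserves −44B, Currency in circulation +47B, Government deposits +206B
Commercial banking system:
  Assets:      Reserves at CB −44B, Securities −209B
  Liabilities: Checkable deposits −253B
Change in total bank assets = -253 billion.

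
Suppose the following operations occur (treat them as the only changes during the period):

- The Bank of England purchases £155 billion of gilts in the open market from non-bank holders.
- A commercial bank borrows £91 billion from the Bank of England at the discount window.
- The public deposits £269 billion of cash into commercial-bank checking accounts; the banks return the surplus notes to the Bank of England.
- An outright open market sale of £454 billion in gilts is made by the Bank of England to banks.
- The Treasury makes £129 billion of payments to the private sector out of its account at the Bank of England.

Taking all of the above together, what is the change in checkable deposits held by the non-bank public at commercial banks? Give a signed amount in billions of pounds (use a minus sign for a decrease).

+£553 billion

Asset purchase (from non-banks) £155 billion: non-bank counterparties' bank balances rise → +£155B.
Discount-window loan £91 billion: the counterparty is a bank, so public deposits are unchanged → 0.
Currency deposit £269 billion: non-bank counterparties' bank balances rise → +£269B.
OMO sale (to banks) £454 billion: the counterparty is a bank, so public deposits are unchanged → 0.
Government spending £129 billion: non-bank counterparties' bank balances rise → +£129B.
Net: 155 + 0 + 269 + 0 + 129 = +£553 billion.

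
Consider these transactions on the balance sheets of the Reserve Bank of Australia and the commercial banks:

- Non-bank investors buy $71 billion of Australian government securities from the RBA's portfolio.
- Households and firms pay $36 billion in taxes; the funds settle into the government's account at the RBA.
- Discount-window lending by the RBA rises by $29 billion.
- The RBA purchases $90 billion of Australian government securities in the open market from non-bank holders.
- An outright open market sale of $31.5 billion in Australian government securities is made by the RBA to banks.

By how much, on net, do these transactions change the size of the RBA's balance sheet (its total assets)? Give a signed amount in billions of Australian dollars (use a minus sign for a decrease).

+$16.5 billion

Asset sale (to non-banks) $71 billion: an RBA asset is shed → −$71B.
Government account inflow $36 billion: only the composition of liabilities changes → 0.
Discount-window loan $29 billion: an RBA asset is acquired → +$29B.
Asset purchase (from non-banks) $90 billion: an RBA asset is acquired → +$90B.
OMO sale (to banks) $31.5 billion: an RBA asset is shed → −$31.5B.
Net: −71 + 0 + 29 + 90 − 31.5 = +$16.5 billion.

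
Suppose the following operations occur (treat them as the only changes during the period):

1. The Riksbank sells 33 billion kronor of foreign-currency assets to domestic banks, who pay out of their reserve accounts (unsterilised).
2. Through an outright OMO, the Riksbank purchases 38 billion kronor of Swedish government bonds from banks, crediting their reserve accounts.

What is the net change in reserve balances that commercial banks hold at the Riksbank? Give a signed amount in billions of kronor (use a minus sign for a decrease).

+5 billion

FX sale 33 billion kronor: the buying banks pay out of their reserve balances → −33B.
OMO purchase (from banks) 38 billion kronor: the Riksbank pays by crediting reserve accounts → +38B.
Net: −33 + 38 = +5 billion.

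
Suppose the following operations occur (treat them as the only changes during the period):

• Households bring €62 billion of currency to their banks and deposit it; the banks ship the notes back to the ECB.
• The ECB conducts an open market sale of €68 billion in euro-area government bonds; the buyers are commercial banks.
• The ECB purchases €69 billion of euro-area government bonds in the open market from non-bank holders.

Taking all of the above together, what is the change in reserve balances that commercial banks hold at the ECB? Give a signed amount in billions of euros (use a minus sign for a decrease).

Currency deposit €62 billion: returned notes are swapped for reserve credit → +€62B.
OMO sale (to banks) €68 billion: the buying banks pay out of their reserve balances → −€68B.
Asset purchase (from non-banks) €69 billion: the ECB pays by crediting reserve accounts → +€69B.
Net: 62 − 68 + 69 = +€63 billion.

+€63 billion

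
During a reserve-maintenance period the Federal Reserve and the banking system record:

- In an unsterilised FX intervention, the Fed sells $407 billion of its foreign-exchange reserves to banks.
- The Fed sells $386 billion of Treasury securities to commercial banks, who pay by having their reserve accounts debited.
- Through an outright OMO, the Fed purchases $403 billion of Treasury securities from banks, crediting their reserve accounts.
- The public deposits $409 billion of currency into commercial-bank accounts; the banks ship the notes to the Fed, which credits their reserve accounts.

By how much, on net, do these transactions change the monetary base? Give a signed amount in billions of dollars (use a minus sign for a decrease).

-$390 billion

FX sale $407 billion: Fed balance sheet contracts → −$407B.
OMO sale (to banks) $386 billion: Fed balance sheet contracts → −$386B.
OMO purchase (from banks) $403 billion: Fed balance sheet expands → +$403B.
Currency deposit $409 billion: just a shift between currency and reserves — both are base money → 0.
Net: −407 − 386 + 403 + 0 = -$390 billion.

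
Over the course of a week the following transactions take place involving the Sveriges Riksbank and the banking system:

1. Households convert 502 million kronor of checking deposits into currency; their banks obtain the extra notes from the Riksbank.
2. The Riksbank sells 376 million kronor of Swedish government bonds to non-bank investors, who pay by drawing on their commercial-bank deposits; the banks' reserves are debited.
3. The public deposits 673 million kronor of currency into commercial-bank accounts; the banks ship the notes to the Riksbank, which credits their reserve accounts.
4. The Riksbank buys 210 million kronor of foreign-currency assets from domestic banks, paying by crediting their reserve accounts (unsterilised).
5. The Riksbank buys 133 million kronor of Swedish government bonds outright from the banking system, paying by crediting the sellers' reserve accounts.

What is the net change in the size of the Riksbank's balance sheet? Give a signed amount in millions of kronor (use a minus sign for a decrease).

Riksbank balance sheet:
  Assets:      Securities −243M, Foreign assets +210M
  Liabilities: Bank reserves +138M, Currency in circulation −171M
Commercial banking system:
  Assets:      Reserves at CB +138M, Securities −133M, Foreign assets −210M
  Liabilities: Checkable deposits −205M
Change in total Riksbank assets = -33 million.

-33 million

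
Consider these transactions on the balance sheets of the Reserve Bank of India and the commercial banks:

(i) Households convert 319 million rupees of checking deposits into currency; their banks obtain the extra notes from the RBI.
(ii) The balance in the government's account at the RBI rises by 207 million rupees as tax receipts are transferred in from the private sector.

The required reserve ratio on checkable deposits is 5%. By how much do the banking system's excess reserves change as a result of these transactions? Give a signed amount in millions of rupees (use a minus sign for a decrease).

-499.7 million

Currency withdrawal 319 million rupees: reserves −319M, deposits −319M.
Government account inflow 207 million rupees: reserves −207M, deposits −207M.
Totals: Δreserves = −526M, Δdeposits = −526M.
Δrequired reserves = 5% × −526M = −26.3M.
Δexcess reserves = Δreserves − Δrequired = −526M − (−26.3M) = -499.7 million.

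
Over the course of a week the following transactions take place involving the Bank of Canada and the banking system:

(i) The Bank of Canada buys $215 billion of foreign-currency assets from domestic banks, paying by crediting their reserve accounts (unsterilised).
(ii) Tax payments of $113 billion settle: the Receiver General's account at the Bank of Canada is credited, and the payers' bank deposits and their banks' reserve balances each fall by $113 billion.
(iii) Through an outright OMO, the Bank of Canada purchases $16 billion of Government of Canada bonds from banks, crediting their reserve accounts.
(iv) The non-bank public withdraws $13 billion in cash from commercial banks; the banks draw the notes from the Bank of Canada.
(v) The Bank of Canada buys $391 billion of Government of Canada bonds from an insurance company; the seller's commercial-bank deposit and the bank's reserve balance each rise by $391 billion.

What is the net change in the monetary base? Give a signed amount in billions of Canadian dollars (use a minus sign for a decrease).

+$509 billion

Bank of Canada balance sheet:
  Assets:      Securities +$407B, Foreign assets +$215B
  Liabilities: Bank reserves +$496B, Currency in circulation +$13B, Government deposits +$113B
Monetary base = currency + reserves: +$13B + (+$496B) = +$509 billion.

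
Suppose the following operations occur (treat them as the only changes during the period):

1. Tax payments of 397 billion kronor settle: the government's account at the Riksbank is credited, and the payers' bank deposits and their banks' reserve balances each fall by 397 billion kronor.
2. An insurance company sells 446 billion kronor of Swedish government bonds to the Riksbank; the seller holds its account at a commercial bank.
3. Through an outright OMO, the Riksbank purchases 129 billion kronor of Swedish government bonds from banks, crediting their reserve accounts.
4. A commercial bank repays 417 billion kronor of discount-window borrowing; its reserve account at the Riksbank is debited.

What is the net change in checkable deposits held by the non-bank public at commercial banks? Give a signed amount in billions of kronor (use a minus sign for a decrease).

+49 billion

Riksbank balance sheet:
  Assets:      Securities +575B, Loans to banks −417B
  Liabilities: Bank reserves −239B, Government deposits +397B
Commercial banking system:
  Assets:      Reserves at CB −239B, Securities −129B
  Liabilities: Checkable deposits +49B, Borrowings from CB −417B
So the change in checkable deposits held by the non-bank public at commercial banks is +49 billion.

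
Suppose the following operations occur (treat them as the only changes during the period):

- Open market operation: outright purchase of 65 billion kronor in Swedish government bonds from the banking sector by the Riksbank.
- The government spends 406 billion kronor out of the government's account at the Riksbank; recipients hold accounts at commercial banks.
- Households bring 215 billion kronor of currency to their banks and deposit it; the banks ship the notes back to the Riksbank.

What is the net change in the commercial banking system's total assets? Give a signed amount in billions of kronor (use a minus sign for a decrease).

+621 billion

OMO purchase (from banks) 65 billion kronor: just an asset swap on bank balance sheets → 0.
Government spending 406 billion kronor: bank balance sheets expand → +406B.
Currency deposit 215 billion kronor: bank balance sheets expand → +215B.
Net: 0 + 406 + 215 = +621 billion.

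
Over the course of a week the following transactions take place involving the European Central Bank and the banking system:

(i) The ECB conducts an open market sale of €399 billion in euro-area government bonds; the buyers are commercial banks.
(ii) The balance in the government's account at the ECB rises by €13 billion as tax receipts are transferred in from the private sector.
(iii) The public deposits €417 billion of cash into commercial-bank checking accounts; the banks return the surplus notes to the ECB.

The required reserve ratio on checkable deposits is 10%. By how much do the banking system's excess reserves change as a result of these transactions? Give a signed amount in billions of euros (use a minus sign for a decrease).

OMO sale (to banks) €399 billion: reserves −€399B, deposits 0.
Government account inflow €13 billion: reserves −€13B, deposits −€13B.
Currency deposit €417 billion: reserves +€417B, deposits +€417B.
Totals: Δreserves = +€5B, Δdeposits = +€404B.
Δrequired reserves = 10% × +€404B = +€40.4B.
Δexcess reserves = Δreserves − Δrequired = +€5B − (+€40.4B) = -€35.4 billion.

-€35.4 billion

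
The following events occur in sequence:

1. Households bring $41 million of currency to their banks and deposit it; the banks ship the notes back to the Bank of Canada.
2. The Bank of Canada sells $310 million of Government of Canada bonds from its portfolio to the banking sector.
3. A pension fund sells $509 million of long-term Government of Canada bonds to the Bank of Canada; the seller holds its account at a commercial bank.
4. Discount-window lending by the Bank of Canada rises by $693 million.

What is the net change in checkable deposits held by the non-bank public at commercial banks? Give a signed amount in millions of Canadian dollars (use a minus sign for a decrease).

Bank of Canada balance sheet:
  Assets:      Securities +$199M, Loans to banks +$693M
  Liabilities: Bank reserves +$933M, Currency in circulation −$41M
Commercial banking system:
  Assets:      Reserves at CB +$933M, Securities +$310M
  Liabilities: Checkable deposits +$550M, Borrowings from CB +$693M
So the change in checkable deposits held by the non-bank public at commercial banks is +$550 million.

+$550 million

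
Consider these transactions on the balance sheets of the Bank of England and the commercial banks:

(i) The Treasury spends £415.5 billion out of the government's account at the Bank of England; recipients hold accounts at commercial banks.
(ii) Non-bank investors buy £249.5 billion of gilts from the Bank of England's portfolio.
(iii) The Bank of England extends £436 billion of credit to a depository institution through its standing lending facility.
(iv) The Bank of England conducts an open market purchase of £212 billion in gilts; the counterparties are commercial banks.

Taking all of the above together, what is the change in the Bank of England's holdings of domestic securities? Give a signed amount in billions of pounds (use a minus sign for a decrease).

Government spending £415.5 billion: the Bank of England's securities portfolio is untouched → 0.
Asset sale (to non-banks) £249.5 billion: securities removed from the Bank of England's portfolio → −£249.5B.
Discount-window loan £436 billion: the Bank of England's securities portfolio is untouched → 0.
OMO purchase (from banks) £212 billion: securities added to the Bank of England's portfolio → +£212B.
Net: 0 − 249.5 + 0 + 212 = -£37.5 billion.

-£37.5 billion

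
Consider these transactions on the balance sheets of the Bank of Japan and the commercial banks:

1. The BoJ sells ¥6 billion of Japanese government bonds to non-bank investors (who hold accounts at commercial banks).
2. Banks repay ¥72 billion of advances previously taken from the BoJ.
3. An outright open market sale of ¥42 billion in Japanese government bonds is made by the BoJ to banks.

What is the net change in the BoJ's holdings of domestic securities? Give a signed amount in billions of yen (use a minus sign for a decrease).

Asset sale (to non-banks) ¥6 billion: securities removed from the BoJ's portfolio → −¥6B.
Discount-window repayment ¥72 billion: the BoJ's securities portfolio is untouched → 0.
OMO sale (to banks) ¥42 billion: securities removed from the BoJ's portfolio → −¥42B.
Net: −6 + 0 − 42 = -¥48 billion.

-¥48 billion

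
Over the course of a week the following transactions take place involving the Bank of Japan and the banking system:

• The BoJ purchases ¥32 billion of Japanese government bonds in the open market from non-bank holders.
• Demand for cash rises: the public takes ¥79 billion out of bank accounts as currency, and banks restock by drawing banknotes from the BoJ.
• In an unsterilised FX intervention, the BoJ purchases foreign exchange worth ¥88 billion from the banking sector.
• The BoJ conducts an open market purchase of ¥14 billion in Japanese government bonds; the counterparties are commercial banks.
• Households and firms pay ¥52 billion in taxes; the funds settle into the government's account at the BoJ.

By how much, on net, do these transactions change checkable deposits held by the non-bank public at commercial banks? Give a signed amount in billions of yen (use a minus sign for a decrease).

-¥99 billion

BoJ balance sheet:
  Assets:      Securities +¥46B, Foreign assets +¥88B
  Liabilities: Bank reserves +¥3B, Currency in circulation +¥79B, Government deposits +¥52B
Commercial banking system:
  Assets:      Reserves at CB +¥3B, Securities −¥14B, Foreign assets −¥88B
  Liabilities: Checkable deposits −¥99B
So the change in checkable deposits held by the non-bank public at commercial banks is -¥99 billion.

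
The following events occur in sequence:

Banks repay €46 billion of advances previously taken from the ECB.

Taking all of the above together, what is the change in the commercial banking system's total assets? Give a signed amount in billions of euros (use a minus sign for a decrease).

Discount-window repayment €46 billion: bank balance sheets shrink → −€46B.

-€46 billion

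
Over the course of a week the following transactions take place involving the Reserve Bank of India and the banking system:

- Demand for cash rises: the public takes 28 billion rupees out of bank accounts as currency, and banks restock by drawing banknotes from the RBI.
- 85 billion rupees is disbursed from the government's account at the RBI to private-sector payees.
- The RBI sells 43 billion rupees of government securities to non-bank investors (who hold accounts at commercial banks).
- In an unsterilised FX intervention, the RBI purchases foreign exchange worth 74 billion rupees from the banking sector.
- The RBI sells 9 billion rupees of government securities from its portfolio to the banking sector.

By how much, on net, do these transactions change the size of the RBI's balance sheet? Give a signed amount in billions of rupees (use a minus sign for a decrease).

+22 billion

Currency withdrawal 28 billion rupees: only the composition of liabilities changes → 0.
Government spending 85 billion rupees: only the composition of liabilities changes → 0.
Asset sale (to non-banks) 43 billion rupees: an RBI asset is shed → −43B.
FX purchase 74 billion rupees: an RBI asset is acquired → +74B.
OMO sale (to banks) 9 billion rupees: an RBI asset is shed → −9B.
Net: 0 + 0 − 43 + 74 − 9 = +22 billion.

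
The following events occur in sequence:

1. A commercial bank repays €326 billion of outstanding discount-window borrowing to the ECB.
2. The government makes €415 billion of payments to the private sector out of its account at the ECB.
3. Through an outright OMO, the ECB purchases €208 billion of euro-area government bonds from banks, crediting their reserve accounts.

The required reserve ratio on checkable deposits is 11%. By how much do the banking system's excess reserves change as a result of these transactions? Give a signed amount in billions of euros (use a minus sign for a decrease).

Discount-window repayment €326 billion: reserves −€326B, deposits 0.
Government spending €415 billion: reserves +€415B, deposits +€415B.
OMO purchase (from banks) €208 billion: reserves +€208B, deposits 0.
Totals: Δreserves = +€297B, Δdeposits = +€415B.
Δrequired reserves = 11% × +€415B = +€45.65B.
Δexcess reserves = Δreserves − Δrequired = +€297B − (+€45.65B) = +€251.35 billion.

+€251.35 billion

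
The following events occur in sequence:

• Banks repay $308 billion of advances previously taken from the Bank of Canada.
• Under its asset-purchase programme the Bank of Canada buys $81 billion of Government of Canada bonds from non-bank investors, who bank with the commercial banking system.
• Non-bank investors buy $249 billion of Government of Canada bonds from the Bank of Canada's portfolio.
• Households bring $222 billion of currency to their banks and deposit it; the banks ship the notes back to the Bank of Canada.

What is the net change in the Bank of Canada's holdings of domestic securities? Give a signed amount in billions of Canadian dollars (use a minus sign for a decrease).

Discount-window repayment $308 billion: the Bank of Canada's securities portfolio is untouched → 0.
Asset purchase (from non-banks) $81 billion: securities added to the Bank of Canada's portfolio → +$81B.
Asset sale (to non-banks) $249 billion: securities removed from the Bank of Canada's portfolio → −$249B.
Currency deposit $222 billion: the Bank of Canada's securities portfolio is untouched → 0.
Net: 0 + 81 − 249 + 0 = -$168 billion.

-$168 billion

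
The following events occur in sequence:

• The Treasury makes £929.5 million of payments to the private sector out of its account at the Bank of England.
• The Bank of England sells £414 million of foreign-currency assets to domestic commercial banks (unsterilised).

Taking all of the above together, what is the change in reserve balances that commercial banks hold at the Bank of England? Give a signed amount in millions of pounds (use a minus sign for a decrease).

+£515.5 million

Government spending £929.5 million: government payments flow into bank reserve accounts → +£929.5M.
FX sale £414 million: the buying banks pay out of their reserve balances → −£414M.
Net: 929.5 − 414 = +£515.5 million.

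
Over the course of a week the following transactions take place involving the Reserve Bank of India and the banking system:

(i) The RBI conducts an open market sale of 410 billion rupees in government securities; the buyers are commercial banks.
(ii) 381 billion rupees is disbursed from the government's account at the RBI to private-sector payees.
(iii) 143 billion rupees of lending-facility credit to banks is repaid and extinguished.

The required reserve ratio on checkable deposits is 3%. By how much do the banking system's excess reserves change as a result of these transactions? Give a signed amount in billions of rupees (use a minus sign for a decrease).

-183.43 billion

OMO sale (to banks) 410 billion rupees: reserves −410B, deposits 0.
Government spending 381 billion rupees: reserves +381B, deposits +381B.
Discount-window repayment 143 billion rupees: reserves −143B, deposits 0.
Totals: Δreserves = −172B, Δdeposits = +381B.
Δrequired reserves = 3% × +381B = +11.43B.
Δexcess reserves = Δreserves − Δrequired = −172B − (+11.43B) = -183.43 billion.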